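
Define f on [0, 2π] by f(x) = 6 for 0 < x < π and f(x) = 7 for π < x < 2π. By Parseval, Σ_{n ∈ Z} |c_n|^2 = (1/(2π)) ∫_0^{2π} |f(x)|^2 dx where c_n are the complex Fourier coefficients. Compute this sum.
Σ |c_n|^2 = 85/2

Parseval equates the L^2 energy of f (normalised by 1/(2π)) with the ℓ^2 sum of its Fourier coefficients: (1/(2π)) ∫_0^{2π} |f|^2 = Σ |c_n|^2.
Compute the left side: (1/(2π)) [∫_0^π 6^2 dx + ∫_π^{2π} 7^2 dx] = (1/(2π)) · (36π + 49π) = (36 + 49)/2 = 85/2.
So Σ_{n ∈ Z} |c_n|^2 = 85/2.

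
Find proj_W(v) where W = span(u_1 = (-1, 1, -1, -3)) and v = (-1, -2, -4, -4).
proj_W(v) = (-5/4, 5/4, -5/4, -15/4)

Set up U = [u_1 | ... | u_1] ∈ R^(4×1). The projector onto W = col(U) is P = U (U^T U)^(-1) U^T.
Compute U^T U =
  [12],
and U^T v = (15).
Solve U^T U · c = U^T v for the coefficients: c = (5/4). The projection is proj_W(v) = U c.
Check: (v - proj_W(v)) · u_1 = 0  (should be 0).
Result: proj_W(v) = (-5/4, 5/4, -5/4, -15/4).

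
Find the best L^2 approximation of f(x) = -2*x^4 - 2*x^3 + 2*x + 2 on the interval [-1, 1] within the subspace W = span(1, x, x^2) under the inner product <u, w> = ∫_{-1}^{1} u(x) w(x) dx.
g(x) = -12*x^2/7 + 4*x/5 + 76/35

The best approximation g ∈ W is the orthogonal projection of f onto W. Writing g = a_0 + a_1 x + a_2 x^2, the coefficients solve the normal equations G · a = b where
  G_{ij} = <φ_i, φ_j> and b_i = <f, φ_i>, with φ_0 = 1, φ_1 = x, φ_2 = x^2.
G =
  [2, 0, 2/3]
  [0, 2/3, 0]
  [2/3, 0, 2/5],
b = (16/5, 8/15, 16/21).
Solving gives a_0 = 76/35, a_1 = 4/5, a_2 = -12/7, so
  g(x) = -12*x^2/7 + 4*x/5 + 76/35.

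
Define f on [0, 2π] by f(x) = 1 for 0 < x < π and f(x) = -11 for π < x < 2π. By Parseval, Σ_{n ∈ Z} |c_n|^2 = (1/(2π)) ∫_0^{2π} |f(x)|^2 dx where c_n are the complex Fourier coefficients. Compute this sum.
Σ |c_n|^2 = 61

Parseval equates the L^2 energy of f (normalised by 1/(2π)) with the ℓ^2 sum of its Fourier coefficients: (1/(2π)) ∫_0^{2π} |f|^2 = Σ |c_n|^2.
Compute the left side: (1/(2π)) [∫_0^π 1^2 dx + ∫_π^{2π} (-11)^2 dx] = (1/(2π)) · (1π + 121π) = (1 + 121)/2 = 61.
So Σ_{n ∈ Z} |c_n|^2 = 61.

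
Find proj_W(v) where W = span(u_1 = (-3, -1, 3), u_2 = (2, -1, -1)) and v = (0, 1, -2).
proj_W(v) = (14/25, 71/50, -13/10)

Set up U = [u_1 | ... | u_2] ∈ R^(3×2). The projector onto W = col(U) is P = U (U^T U)^(-1) U^T.
Compute U^T U =
  [19, -8]
  [-8, 6],
and U^T v = (-7, 1).
Solve U^T U · c = U^T v for the coefficients: c = (-17/25, -37/50). The projection is proj_W(v) = U c.
Check: (v - proj_W(v)) · u_1 = 0  (should be 0).
Check: (v - proj_W(v)) · u_2 = 0  (should be 0).
Result: proj_W(v) = (14/25, 71/50, -13/10).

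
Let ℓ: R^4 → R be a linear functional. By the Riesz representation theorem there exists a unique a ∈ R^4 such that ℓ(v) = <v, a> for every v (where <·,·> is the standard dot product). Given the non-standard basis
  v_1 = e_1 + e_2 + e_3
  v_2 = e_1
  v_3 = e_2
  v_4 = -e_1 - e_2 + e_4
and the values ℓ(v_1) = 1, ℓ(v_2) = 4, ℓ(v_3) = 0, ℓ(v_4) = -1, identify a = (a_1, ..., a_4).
a = (4, 0, -3, 3)

Write a = (a_1, ..., a_4) in the standard basis. For each basis vector v_i, ℓ(v_i) = <v_i, a> is a linear equation in the a_j's. Collect the n equations into a matrix system V a = ℓ, where row i of V is v_i (expressed in the standard basis). Since V is invertible (lower-triangular with 1s on the diagonal, up to permutation), solve by back-substitution:
  V =
[[1, 1, 1, 0],
 [1, 0, 0, 0],
 [0, 1, 0, 0],
 [-1, -1, 0, 1]]
  V a = (1, 4, 0, -1)
Solving gives a = (4, 0, -3, 3).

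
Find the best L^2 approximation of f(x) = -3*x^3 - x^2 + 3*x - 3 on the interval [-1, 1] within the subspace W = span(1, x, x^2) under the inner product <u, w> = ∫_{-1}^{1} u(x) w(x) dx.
g(x) = -x^2 + 6*x/5 - 3

The best approximation g ∈ W is the orthogonal projection of f onto W. Writing g = a_0 + a_1 x + a_2 x^2, the coefficients solve the normal equations G · a = b where
  G_{ij} = <φ_i, φ_j> and b_i = <f, φ_i>, with φ_0 = 1, φ_1 = x, φ_2 = x^2.
G =
  [2, 0, 2/3]
  [0, 2/3, 0]
  [2/3, 0, 2/5],
b = (-20/3, 4/5, -12/5).
Solving gives a_0 = -3, a_1 = 6/5, a_2 = -1, so
  g(x) = -x^2 + 6*x/5 - 3.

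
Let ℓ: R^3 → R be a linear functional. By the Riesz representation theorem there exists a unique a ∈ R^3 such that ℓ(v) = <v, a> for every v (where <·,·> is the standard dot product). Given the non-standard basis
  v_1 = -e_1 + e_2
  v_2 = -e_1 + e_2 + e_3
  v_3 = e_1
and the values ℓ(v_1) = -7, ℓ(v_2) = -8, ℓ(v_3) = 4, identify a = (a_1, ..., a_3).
a = (4, -3, -1)

Write a = (a_1, ..., a_3) in the standard basis. For each basis vector v_i, ℓ(v_i) = <v_i, a> is a linear equation in the a_j's. Collect the n equations into a matrix system V a = ℓ, where row i of V is v_i (expressed in the standard basis). Since V is invertible (lower-triangular with 1s on the diagonal, up to permutation), solve by back-substitution:
  V =
[[-1, 1, 0],
 [-1, 1, 1],
 [1, 0, 0]]
  V a = (-7, -8, 4)
Solving gives a = (4, -3, -1).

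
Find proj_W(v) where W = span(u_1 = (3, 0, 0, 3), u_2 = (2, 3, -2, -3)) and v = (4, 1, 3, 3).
proj_W(v) = (176/51, -1/17, 2/51, 181/51)

Set up U = [u_1 | ... | u_2] ∈ R^(4×2). The projector onto W = col(U) is P = U (U^T U)^(-1) U^T.
Compute U^T U =
  [18, -3]
  [-3, 26],
and U^T v = (21, -4).
Solve U^T U · c = U^T v for the coefficients: c = (178/153, -1/51). The projection is proj_W(v) = U c.
Check: (v - proj_W(v)) · u_1 = 0  (should be 0).
Check: (v - proj_W(v)) · u_2 = 0  (should be 0).
Result: proj_W(v) = (176/51, -1/17, 2/51, 181/51).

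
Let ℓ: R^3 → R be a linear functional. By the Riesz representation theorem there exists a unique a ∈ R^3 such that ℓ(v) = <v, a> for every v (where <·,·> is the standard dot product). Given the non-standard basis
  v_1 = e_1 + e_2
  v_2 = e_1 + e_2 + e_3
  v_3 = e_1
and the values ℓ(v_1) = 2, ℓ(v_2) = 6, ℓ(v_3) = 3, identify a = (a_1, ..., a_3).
a = (3, -1, 4)

Write a = (a_1, ..., a_3) in the standard basis. For each basis vector v_i, ℓ(v_i) = <v_i, a> is a linear equation in the a_j's. Collect the n equations into a matrix system V a = ℓ, where row i of V is v_i (expressed in the standard basis). Since V is invertible (lower-triangular with 1s on the diagonal, up to permutation), solve by back-substitution:
  V =
[[1, 1, 0],
 [1, 1, 1],
 [1, 0, 0]]
  V a = (2, 6, 3)
Solving gives a = (3, -1, 4).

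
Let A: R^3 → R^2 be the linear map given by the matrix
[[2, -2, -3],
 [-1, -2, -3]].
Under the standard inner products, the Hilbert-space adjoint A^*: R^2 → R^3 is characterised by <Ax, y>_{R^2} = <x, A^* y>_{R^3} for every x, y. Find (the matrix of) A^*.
A^* = A^T =
[[2, -1],
 [-2, -2],
 [-3, -3]]

For real matrices with standard dot products, the defining identity <Ax, y> = <x, A^* y> gives (Ax)^T y = x^T (A^*) y, i.e. x^T A^T y = x^T (A^*) y. Since this holds for all x, y, we must have A^* = A^T. Therefore
A^* =
[[2, -1],
 [-2, -2],
 [-3, -3]].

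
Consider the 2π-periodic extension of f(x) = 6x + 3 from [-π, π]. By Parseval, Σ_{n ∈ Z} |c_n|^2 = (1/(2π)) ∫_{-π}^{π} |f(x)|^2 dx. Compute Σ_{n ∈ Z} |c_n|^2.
Σ |c_n|^2 = 12π^2 + 9

Expand and integrate term by term over [-π, π]:
  ∫ (6x)^2 dx = 36·(2π^3/3); ∫ 2·6·(3)·x dx = 0 (odd integrand); ∫ 3^2 dx = 9·2π.
So (1/(2π)) ∫_{-π}^{π} (6x + 3)^2 dx = 36π^2/3 + 9 = 12π^2 + 9.
Parseval ⇒ Σ |c_n|^2 = 12π^2 + 9.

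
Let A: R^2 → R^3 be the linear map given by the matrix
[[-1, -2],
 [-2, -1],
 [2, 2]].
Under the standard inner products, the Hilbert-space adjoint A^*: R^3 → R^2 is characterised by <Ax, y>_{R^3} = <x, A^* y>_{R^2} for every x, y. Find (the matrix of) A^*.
A^* = A^T =
[[-1, -2, 2],
 [-2, -1, 2]]

For real matrices with standard dot products, the defining identity <Ax, y> = <x, A^* y> gives (Ax)^T y = x^T (A^*) y, i.e. x^T A^T y = x^T (A^*) y. Since this holds for all x, y, we must have A^* = A^T. Therefore
A^* =
[[-1, -2, 2],
 [-2, -1, 2]].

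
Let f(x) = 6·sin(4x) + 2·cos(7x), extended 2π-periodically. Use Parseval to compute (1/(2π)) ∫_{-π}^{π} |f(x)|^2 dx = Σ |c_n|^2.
Σ |c_n|^2 = 20

Expand |f|^2 and use orthogonality of {sin(nx), cos(mx)} on [-π, π]:
  ∫_{-π}^{π} sin(nx)^2 dx = π, ∫ cos(mx)^2 dx = π, and cross terms integrate to 0.
So ∫_{-π}^{π} f(x)^2 dx = 6^2 · π + 2^2 · π = (36 + 4)π.
Divide by 2π: (36 + 4)/2 = 20.
By Parseval, this equals Σ |c_n|^2.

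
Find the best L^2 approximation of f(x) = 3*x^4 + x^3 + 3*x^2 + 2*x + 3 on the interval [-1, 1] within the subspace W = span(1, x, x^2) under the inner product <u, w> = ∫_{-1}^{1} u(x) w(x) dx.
g(x) = 39*x^2/7 + 13*x/5 + 96/35

The best approximation g ∈ W is the orthogonal projection of f onto W. Writing g = a_0 + a_1 x + a_2 x^2, the coefficients solve the normal equations G · a = b where
  G_{ij} = <φ_i, φ_j> and b_i = <f, φ_i>, with φ_0 = 1, φ_1 = x, φ_2 = x^2.
G =
  [2, 0, 2/3]
  [0, 2/3, 0]
  [2/3, 0, 2/5],
b = (46/5, 26/15, 142/35).
Solving gives a_0 = 96/35, a_1 = 13/5, a_2 = 39/7, so
  g(x) = 39*x^2/7 + 13*x/5 + 96/35.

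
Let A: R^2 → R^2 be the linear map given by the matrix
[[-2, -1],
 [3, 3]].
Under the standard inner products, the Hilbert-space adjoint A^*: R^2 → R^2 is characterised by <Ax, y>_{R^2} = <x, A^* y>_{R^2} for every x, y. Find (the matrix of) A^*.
A^* = A^T =
[[-2, 3],
 [-1, 3]]

For real matrices with standard dot products, the defining identity <Ax, y> = <x, A^* y> gives (Ax)^T y = x^T (A^*) y, i.e. x^T A^T y = x^T (A^*) y. Since this holds for all x, y, we must have A^* = A^T. Therefore
A^* =
[[-2, 3],
 [-1, 3]].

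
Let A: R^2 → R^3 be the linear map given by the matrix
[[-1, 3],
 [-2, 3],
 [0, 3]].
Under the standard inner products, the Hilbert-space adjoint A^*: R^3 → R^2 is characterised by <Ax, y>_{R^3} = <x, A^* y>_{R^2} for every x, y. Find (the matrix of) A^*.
A^* = A^T =
[[-1, -2, 0],
 [3, 3, 3]]

For real matrices with standard dot products, the defining identity <Ax, y> = <x, A^* y> gives (Ax)^T y = x^T (A^*) y, i.e. x^T A^T y = x^T (A^*) y. Since this holds for all x, y, we must have A^* = A^T. Therefore
A^* =
[[-1, -2, 0],
 [3, 3, 3]].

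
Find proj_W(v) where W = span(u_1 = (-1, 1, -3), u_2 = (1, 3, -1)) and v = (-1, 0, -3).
proj_W(v) = (-4/3, 1/6, -17/6)

Set up U = [u_1 | ... | u_2] ∈ R^(3×2). The projector onto W = col(U) is P = U (U^T U)^(-1) U^T.
Compute U^T U =
  [11, 5]
  [5, 11],
and U^T v = (10, 2).
Solve U^T U · c = U^T v for the coefficients: c = (25/24, -7/24). The projection is proj_W(v) = U c.
Check: (v - proj_W(v)) · u_1 = 0  (should be 0).
Check: (v - proj_W(v)) · u_2 = 0  (should be 0).
Result: proj_W(v) = (-4/3, 1/6, -17/6).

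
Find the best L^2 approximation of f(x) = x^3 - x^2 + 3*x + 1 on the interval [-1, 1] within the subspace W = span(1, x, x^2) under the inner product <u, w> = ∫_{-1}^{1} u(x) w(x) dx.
g(x) = -x^2 + 18*x/5 + 1

The best approximation g ∈ W is the orthogonal projection of f onto W. Writing g = a_0 + a_1 x + a_2 x^2, the coefficients solve the normal equations G · a = b where
  G_{ij} = <φ_i, φ_j> and b_i = <f, φ_i>, with φ_0 = 1, φ_1 = x, φ_2 = x^2.
G =
  [2, 0, 2/3]
  [0, 2/3, 0]
  [2/3, 0, 2/5],
b = (4/3, 12/5, 4/15).
Solving gives a_0 = 1, a_1 = 18/5, a_2 = -1, so
  g(x) = -x^2 + 18*x/5 + 1.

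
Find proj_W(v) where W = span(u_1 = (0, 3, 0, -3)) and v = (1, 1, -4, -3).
proj_W(v) = (0, 2, 0, -2)

Set up U = [u_1 | ... | u_1] ∈ R^(4×1). The projector onto W = col(U) is P = U (U^T U)^(-1) U^T.
Compute U^T U =
  [18],
and U^T v = (12).
Solve U^T U · c = U^T v for the coefficients: c = (2/3). The projection is proj_W(v) = U c.
Check: (v - proj_W(v)) · u_1 = 0  (should be 0).
Result: proj_W(v) = (0, 2, 0, -2).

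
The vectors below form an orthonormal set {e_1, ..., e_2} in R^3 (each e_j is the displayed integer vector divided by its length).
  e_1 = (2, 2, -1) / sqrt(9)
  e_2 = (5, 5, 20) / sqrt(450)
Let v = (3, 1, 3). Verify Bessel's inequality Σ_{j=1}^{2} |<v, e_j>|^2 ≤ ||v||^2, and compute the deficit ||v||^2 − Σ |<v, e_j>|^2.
Σ |<v, e_j>|^2 = 17; ||v||^2 = 19; deficit = 2

Write each e_j = u_j / sqrt(<u_j, u_j>) where u_j is the displayed integer vector. Then <v, e_j> = <v, u_j> / sqrt(<u_j, u_j>), so |<v, e_j>|^2 = <v, u_j>^2 / <u_j, u_j>.
Coefficients: <v, e_1> = 5/sqrt(9), <v, e_2> = 80/sqrt(450).
Square and sum: Σ |<v, e_j>|^2 = 17.
Compute ||v||^2 = v·v = 19.
Deficit = 19 − 17 = 2 ≥ 0, confirming Bessel's inequality. (The deficit equals ||v − Σ <v,e_j> e_j||^2, the squared distance from v to span{e_j}.)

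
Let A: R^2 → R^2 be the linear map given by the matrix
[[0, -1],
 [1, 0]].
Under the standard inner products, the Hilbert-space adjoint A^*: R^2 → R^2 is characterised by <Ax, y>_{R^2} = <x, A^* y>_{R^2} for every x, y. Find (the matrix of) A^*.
A^* = A^T =
[[0, 1],
 [-1, 0]]

For real matrices with standard dot products, the defining identity <Ax, y> = <x, A^* y> gives (Ax)^T y = x^T (A^*) y, i.e. x^T A^T y = x^T (A^*) y. Since this holds for all x, y, we must have A^* = A^T. Therefore
A^* =
[[0, 1],
 [-1, 0]].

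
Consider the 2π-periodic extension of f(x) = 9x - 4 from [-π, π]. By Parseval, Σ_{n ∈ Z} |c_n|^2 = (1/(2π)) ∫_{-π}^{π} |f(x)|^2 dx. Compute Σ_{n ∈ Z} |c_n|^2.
Σ |c_n|^2 = 27π^2 + 16

Expand and integrate term by term over [-π, π]:
  ∫ (9x)^2 dx = 81·(2π^3/3); ∫ 2·9·(-4)·x dx = 0 (odd integrand); ∫ (-4)^2 dx = 16·2π.
So (1/(2π)) ∫_{-π}^{π} (9x - 4)^2 dx = 81π^2/3 + 16 = 27π^2 + 16.
Parseval ⇒ Σ |c_n|^2 = 27π^2 + 16.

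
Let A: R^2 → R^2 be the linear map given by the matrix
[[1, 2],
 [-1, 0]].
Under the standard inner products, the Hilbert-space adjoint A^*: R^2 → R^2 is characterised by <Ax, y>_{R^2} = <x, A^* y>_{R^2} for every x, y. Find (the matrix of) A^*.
A^* = A^T =
[[1, -1],
 [2, 0]]

For real matrices with standard dot products, the defining identity <Ax, y> = <x, A^* y> gives (Ax)^T y = x^T (A^*) y, i.e. x^T A^T y = x^T (A^*) y. Since this holds for all x, y, we must have A^* = A^T. Therefore
A^* =
[[1, -1],
 [2, 0]].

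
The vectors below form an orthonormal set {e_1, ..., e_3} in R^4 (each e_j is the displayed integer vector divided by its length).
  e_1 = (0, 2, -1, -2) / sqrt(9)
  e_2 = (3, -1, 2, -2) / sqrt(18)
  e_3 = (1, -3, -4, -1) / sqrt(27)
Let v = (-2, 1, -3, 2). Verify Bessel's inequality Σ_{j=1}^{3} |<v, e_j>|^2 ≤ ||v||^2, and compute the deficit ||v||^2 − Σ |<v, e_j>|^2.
Σ |<v, e_j>|^2 = 923/54; ||v||^2 = 18; deficit = 49/54

Write each e_j = u_j / sqrt(<u_j, u_j>) where u_j is the displayed integer vector. Then <v, e_j> = <v, u_j> / sqrt(<u_j, u_j>), so |<v, e_j>|^2 = <v, u_j>^2 / <u_j, u_j>.
Coefficients: <v, e_1> = 1/sqrt(9), <v, e_2> = -17/sqrt(18), <v, e_3> = 5/sqrt(27).
Square and sum: Σ |<v, e_j>|^2 = 923/54.
Compute ||v||^2 = v·v = 18.
Deficit = 18 − 923/54 = 49/54 ≥ 0, confirming Bessel's inequality. (The deficit equals ||v − Σ <v,e_j> e_j||^2, the squared distance from v to span{e_j}.)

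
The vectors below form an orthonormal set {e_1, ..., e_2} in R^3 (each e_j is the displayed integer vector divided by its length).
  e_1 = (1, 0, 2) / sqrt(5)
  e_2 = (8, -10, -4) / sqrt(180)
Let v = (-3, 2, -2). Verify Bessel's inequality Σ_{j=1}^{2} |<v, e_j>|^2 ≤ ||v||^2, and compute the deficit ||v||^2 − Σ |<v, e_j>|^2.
Σ |<v, e_j>|^2 = 17; ||v||^2 = 17; deficit = 0

Write each e_j = u_j / sqrt(<u_j, u_j>) where u_j is the displayed integer vector. Then <v, e_j> = <v, u_j> / sqrt(<u_j, u_j>), so |<v, e_j>|^2 = <v, u_j>^2 / <u_j, u_j>.
Coefficients: <v, e_1> = -7/sqrt(5), <v, e_2> = -36/sqrt(180).
Square and sum: Σ |<v, e_j>|^2 = 17.
Compute ||v||^2 = v·v = 17.
Deficit = 17 − 17 = 0 ≥ 0, confirming Bessel's inequality. (The deficit equals ||v − Σ <v,e_j> e_j||^2, the squared distance from v to span{e_j}.)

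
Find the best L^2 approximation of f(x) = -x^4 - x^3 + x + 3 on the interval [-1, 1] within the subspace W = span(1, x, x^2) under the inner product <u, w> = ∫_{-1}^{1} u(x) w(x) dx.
g(x) = -6*x^2/7 + 2*x/5 + 108/35

The best approximation g ∈ W is the orthogonal projection of f onto W. Writing g = a_0 + a_1 x + a_2 x^2, the coefficients solve the normal equations G · a = b where
  G_{ij} = <φ_i, φ_j> and b_i = <f, φ_i>, with φ_0 = 1, φ_1 = x, φ_2 = x^2.
G =
  [2, 0, 2/3]
  [0, 2/3, 0]
  [2/3, 0, 2/5],
b = (28/5, 4/15, 12/7).
Solving gives a_0 = 108/35, a_1 = 2/5, a_2 = -6/7, so
  g(x) = -6*x^2/7 + 2*x/5 + 108/35.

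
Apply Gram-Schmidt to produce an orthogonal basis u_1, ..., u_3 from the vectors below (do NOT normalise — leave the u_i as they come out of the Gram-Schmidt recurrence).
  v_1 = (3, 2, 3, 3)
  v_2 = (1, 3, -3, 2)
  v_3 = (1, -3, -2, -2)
Orthogonal basis:
  u_1 = (3, 2, 3, 3)
  u_2 = (13/31, 81/31, -111/31, 44/31)
  u_3 = (1700/677, -1125/677, -715/677, -235/677)

Apply the Gram-Schmidt recurrence
  u_1 = v_1
  u_i = v_i − Σ_{j<i} ((v_i · u_j) / (u_j · u_j)) · u_j.

Step by step this gives:
  u_1 = (3, 2, 3, 3)
  u_2 = (13/31, 81/31, -111/31, 44/31)
  u_3 = (1700/677, -1125/677, -715/677, -235/677)

Orthogonality check:
  u_2 · u_1 = 0 (should be 0)
  u_3 · u_1 = 0 (should be 0)
  u_3 · u_2 = 0 (should be 0)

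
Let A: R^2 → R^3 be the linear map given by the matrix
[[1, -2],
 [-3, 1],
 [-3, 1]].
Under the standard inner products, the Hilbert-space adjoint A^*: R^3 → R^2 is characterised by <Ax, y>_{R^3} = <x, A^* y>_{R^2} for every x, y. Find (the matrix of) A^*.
A^* = A^T =
[[1, -3, -3],
 [-2, 1, 1]]

For real matrices with standard dot products, the defining identity <Ax, y> = <x, A^* y> gives (Ax)^T y = x^T (A^*) y, i.e. x^T A^T y = x^T (A^*) y. Since this holds for all x, y, we must have A^* = A^T. Therefore
A^* =
[[1, -3, -3],
 [-2, 1, 1]].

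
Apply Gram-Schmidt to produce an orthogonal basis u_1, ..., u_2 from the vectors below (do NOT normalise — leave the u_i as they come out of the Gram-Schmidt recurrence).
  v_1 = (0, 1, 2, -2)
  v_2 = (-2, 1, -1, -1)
Orthogonal basis:
  u_1 = (0, 1, 2, -2)
  u_2 = (-2, 8/9, -11/9, -7/9)

Apply the Gram-Schmidt recurrence
  u_1 = v_1
  u_i = v_i − Σ_{j<i} ((v_i · u_j) / (u_j · u_j)) · u_j.

Step by step this gives:
  u_1 = (0, 1, 2, -2)
  u_2 = (-2, 8/9, -11/9, -7/9)

Orthogonality check:
  u_2 · u_1 = 0 (should be 0)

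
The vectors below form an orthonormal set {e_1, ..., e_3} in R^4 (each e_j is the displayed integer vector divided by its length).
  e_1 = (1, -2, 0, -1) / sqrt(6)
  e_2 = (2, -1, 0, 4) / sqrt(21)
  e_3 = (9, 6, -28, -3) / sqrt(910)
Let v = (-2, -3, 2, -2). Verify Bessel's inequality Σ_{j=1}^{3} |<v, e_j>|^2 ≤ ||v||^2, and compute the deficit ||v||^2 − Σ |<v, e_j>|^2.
Σ |<v, e_j>|^2 = 1169/65; ||v||^2 = 21; deficit = 196/65

Write each e_j = u_j / sqrt(<u_j, u_j>) where u_j is the displayed integer vector. Then <v, e_j> = <v, u_j> / sqrt(<u_j, u_j>), so |<v, e_j>|^2 = <v, u_j>^2 / <u_j, u_j>.
Coefficients: <v, e_1> = 6/sqrt(6), <v, e_2> = -9/sqrt(21), <v, e_3> = -86/sqrt(910).
Square and sum: Σ |<v, e_j>|^2 = 1169/65.
Compute ||v||^2 = v·v = 21.
Deficit = 21 − 1169/65 = 196/65 ≥ 0, confirming Bessel's inequality. (The deficit equals ||v − Σ <v,e_j> e_j||^2, the squared distance from v to span{e_j}.)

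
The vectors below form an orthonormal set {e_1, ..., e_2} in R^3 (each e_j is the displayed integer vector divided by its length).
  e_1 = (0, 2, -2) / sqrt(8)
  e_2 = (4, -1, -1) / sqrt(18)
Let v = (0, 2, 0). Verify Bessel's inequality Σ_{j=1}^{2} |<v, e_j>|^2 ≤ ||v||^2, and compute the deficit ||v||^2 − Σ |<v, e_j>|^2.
Σ |<v, e_j>|^2 = 20/9; ||v||^2 = 4; deficit = 16/9

Write each e_j = u_j / sqrt(<u_j, u_j>) where u_j is the displayed integer vector. Then <v, e_j> = <v, u_j> / sqrt(<u_j, u_j>), so |<v, e_j>|^2 = <v, u_j>^2 / <u_j, u_j>.
Coefficients: <v, e_1> = 4/sqrt(8), <v, e_2> = -2/sqrt(18).
Square and sum: Σ |<v, e_j>|^2 = 20/9.
Compute ||v||^2 = v·v = 4.
Deficit = 4 − 20/9 = 16/9 ≥ 0, confirming Bessel's inequality. (The deficit equals ||v − Σ <v,e_j> e_j||^2, the squared distance from v to span{e_j}.)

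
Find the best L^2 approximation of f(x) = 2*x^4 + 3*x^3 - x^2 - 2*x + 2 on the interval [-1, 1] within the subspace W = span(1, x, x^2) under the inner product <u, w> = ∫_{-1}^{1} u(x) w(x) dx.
g(x) = 5*x^2/7 - x/5 + 64/35

The best approximation g ∈ W is the orthogonal projection of f onto W. Writing g = a_0 + a_1 x + a_2 x^2, the coefficients solve the normal equations G · a = b where
  G_{ij} = <φ_i, φ_j> and b_i = <f, φ_i>, with φ_0 = 1, φ_1 = x, φ_2 = x^2.
G =
  [2, 0, 2/3]
  [0, 2/3, 0]
  [2/3, 0, 2/5],
b = (62/15, -2/15, 158/105).
Solving gives a_0 = 64/35, a_1 = -1/5, a_2 = 5/7, so
  g(x) = 5*x^2/7 - x/5 + 64/35.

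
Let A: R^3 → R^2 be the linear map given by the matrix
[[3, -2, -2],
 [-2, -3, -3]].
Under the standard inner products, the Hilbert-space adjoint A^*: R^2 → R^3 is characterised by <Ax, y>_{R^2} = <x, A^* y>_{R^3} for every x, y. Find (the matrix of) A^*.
A^* = A^T =
[[3, -2],
 [-2, -3],
 [-2, -3]]

For real matrices with standard dot products, the defining identity <Ax, y> = <x, A^* y> gives (Ax)^T y = x^T (A^*) y, i.e. x^T A^T y = x^T (A^*) y. Since this holds for all x, y, we must have A^* = A^T. Therefore
A^* =
[[3, -2],
 [-2, -3],
 [-2, -3]].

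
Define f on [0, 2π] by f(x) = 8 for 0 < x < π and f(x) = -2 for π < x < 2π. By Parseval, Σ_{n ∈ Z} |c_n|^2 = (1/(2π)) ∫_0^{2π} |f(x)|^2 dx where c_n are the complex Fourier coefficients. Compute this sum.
Σ |c_n|^2 = 34

Parseval equates the L^2 energy of f (normalised by 1/(2π)) with the ℓ^2 sum of its Fourier coefficients: (1/(2π)) ∫_0^{2π} |f|^2 = Σ |c_n|^2.
Compute the left side: (1/(2π)) [∫_0^π 8^2 dx + ∫_π^{2π} (-2)^2 dx] = (1/(2π)) · (64π + 4π) = (64 + 4)/2 = 34.
So Σ_{n ∈ Z} |c_n|^2 = 34.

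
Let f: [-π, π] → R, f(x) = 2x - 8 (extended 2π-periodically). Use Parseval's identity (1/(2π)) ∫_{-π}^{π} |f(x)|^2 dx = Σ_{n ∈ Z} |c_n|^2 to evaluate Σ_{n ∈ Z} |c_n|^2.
Σ |c_n|^2 = 4π^2/3 + 64

Expand and integrate term by term over [-π, π]:
  ∫ (2x)^2 dx = 4·(2π^3/3); ∫ 2·2·(-8)·x dx = 0 (odd integrand); ∫ (-8)^2 dx = 64·2π.
So (1/(2π)) ∫_{-π}^{π} (2x - 8)^2 dx = 4π^2/3 + 64 = 4π^2/3 + 64.
Parseval ⇒ Σ |c_n|^2 = 4π^2/3 + 64.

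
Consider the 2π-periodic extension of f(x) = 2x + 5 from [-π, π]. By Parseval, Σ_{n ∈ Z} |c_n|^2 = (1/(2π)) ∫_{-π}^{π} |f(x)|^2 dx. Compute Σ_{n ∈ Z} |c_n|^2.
Σ |c_n|^2 = 4π^2/3 + 25

Expand and integrate term by term over [-π, π]:
  ∫ (2x)^2 dx = 4·(2π^3/3); ∫ 2·2·(5)·x dx = 0 (odd integrand); ∫ 5^2 dx = 25·2π.
So (1/(2π)) ∫_{-π}^{π} (2x + 5)^2 dx = 4π^2/3 + 25 = 4π^2/3 + 25.
Parseval ⇒ Σ |c_n|^2 = 4π^2/3 + 25.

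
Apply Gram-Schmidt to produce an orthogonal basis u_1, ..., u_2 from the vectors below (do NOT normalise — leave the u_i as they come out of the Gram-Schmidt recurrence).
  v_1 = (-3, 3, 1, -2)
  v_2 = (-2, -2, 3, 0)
Orthogonal basis:
  u_1 = (-3, 3, 1, -2)
  u_2 = (-37/23, -55/23, 66/23, 6/23)

Apply the Gram-Schmidt recurrence
  u_1 = v_1
  u_i = v_i − Σ_{j<i} ((v_i · u_j) / (u_j · u_j)) · u_j.

Step by step this gives:
  u_1 = (-3, 3, 1, -2)
  u_2 = (-37/23, -55/23, 66/23, 6/23)

Orthogonality check:
  u_2 · u_1 = 0 (should be 0)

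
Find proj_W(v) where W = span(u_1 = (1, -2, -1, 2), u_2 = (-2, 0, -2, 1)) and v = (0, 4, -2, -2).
proj_W(v) = (-87/43, 94/43, 7/43, -74/43)

Set up U = [u_1 | ... | u_2] ∈ R^(4×2). The projector onto W = col(U) is P = U (U^T U)^(-1) U^T.
Compute U^T U =
  [10, 2]
  [2, 9],
and U^T v = (-10, 2).
Solve U^T U · c = U^T v for the coefficients: c = (-47/43, 20/43). The projection is proj_W(v) = U c.
Check: (v - proj_W(v)) · u_1 = 0  (should be 0).
Check: (v - proj_W(v)) · u_2 = 0  (should be 0).
Result: proj_W(v) = (-87/43, 94/43, 7/43, -74/43).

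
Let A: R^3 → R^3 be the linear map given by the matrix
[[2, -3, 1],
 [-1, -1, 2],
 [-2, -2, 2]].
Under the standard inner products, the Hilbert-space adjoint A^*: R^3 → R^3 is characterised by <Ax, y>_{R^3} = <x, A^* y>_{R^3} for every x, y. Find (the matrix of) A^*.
A^* = A^T =
[[2, -1, -2],
 [-3, -1, -2],
 [1, 2, 2]]

For real matrices with standard dot products, the defining identity <Ax, y> = <x, A^* y> gives (Ax)^T y = x^T (A^*) y, i.e. x^T A^T y = x^T (A^*) y. Since this holds for all x, y, we must have A^* = A^T. Therefore
A^* =
[[2, -1, -2],
 [-3, -1, -2],
 [1, 2, 2]].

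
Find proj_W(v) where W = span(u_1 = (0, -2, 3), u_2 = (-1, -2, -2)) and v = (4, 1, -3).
proj_W(v) = (22/113, 242/113, -253/113)

Set up U = [u_1 | ... | u_2] ∈ R^(3×2). The projector onto W = col(U) is P = U (U^T U)^(-1) U^T.
Compute U^T U =
  [13, -2]
  [-2, 9],
and U^T v = (-11, 0).
Solve U^T U · c = U^T v for the coefficients: c = (-99/113, -22/113). The projection is proj_W(v) = U c.
Check: (v - proj_W(v)) · u_1 = 0  (should be 0).
Check: (v - proj_W(v)) · u_2 = 0  (should be 0).
Result: proj_W(v) = (22/113, 242/113, -253/113).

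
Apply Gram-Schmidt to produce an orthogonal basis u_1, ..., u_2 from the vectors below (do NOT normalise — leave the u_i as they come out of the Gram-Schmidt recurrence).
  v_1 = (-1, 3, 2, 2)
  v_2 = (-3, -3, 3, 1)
Orthogonal basis:
  u_1 = (-1, 3, 2, 2)
  u_2 = (-26/9, -10/3, 25/9, 7/9)

Apply the Gram-Schmidt recurrence
  u_1 = v_1
  u_i = v_i − Σ_{j<i} ((v_i · u_j) / (u_j · u_j)) · u_j.

Step by step this gives:
  u_1 = (-1, 3, 2, 2)
  u_2 = (-26/9, -10/3, 25/9, 7/9)

Orthogonality check:
  u_2 · u_1 = 0 (should be 0)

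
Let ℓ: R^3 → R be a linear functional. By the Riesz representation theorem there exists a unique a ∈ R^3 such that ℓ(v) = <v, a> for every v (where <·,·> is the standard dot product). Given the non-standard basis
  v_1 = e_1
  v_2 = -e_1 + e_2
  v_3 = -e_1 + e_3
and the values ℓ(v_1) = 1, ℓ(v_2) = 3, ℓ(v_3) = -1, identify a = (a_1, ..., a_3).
a = (1, 4, 0)

Write a = (a_1, ..., a_3) in the standard basis. For each basis vector v_i, ℓ(v_i) = <v_i, a> is a linear equation in the a_j's. Collect the n equations into a matrix system V a = ℓ, where row i of V is v_i (expressed in the standard basis). Since V is invertible (lower-triangular with 1s on the diagonal, up to permutation), solve by back-substitution:
  V =
[[1, 0, 0],
 [-1, 1, 0],
 [-1, 0, 1]]
  V a = (1, 3, -1)
Solving gives a = (1, 4, 0).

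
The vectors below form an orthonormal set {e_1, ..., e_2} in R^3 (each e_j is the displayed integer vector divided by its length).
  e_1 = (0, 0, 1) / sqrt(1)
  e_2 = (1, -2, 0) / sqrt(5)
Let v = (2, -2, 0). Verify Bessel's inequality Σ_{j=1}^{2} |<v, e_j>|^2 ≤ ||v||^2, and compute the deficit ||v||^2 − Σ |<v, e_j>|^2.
Σ |<v, e_j>|^2 = 36/5; ||v||^2 = 8; deficit = 4/5

Write each e_j = u_j / sqrt(<u_j, u_j>) where u_j is the displayed integer vector. Then <v, e_j> = <v, u_j> / sqrt(<u_j, u_j>), so |<v, e_j>|^2 = <v, u_j>^2 / <u_j, u_j>.
Coefficients: <v, e_1> = 0/sqrt(1), <v, e_2> = 6/sqrt(5).
Square and sum: Σ |<v, e_j>|^2 = 36/5.
Compute ||v||^2 = v·v = 8.
Deficit = 8 − 36/5 = 4/5 ≥ 0, confirming Bessel's inequality. (The deficit equals ||v − Σ <v,e_j> e_j||^2, the squared distance from v to span{e_j}.)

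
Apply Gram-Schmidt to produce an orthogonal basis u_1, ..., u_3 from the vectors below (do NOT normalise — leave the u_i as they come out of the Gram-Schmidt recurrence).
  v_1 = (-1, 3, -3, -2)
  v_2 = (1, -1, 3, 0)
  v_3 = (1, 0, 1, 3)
Orthogonal basis:
  u_1 = (-1, 3, -3, -2)
  u_2 = (10/23, 16/23, 30/23, -26/23)
  u_3 = (16/21, 34/21, 2/7, 34/21)

Apply the Gram-Schmidt recurrence
  u_1 = v_1
  u_i = v_i − Σ_{j<i} ((v_i · u_j) / (u_j · u_j)) · u_j.

Step by step this gives:
  u_1 = (-1, 3, -3, -2)
  u_2 = (10/23, 16/23, 30/23, -26/23)
  u_3 = (16/21, 34/21, 2/7, 34/21)

Orthogonality check:
  u_2 · u_1 = 0 (should be 0)
  u_3 · u_1 = 0 (should be 0)
  u_3 · u_2 = 0 (should be 0)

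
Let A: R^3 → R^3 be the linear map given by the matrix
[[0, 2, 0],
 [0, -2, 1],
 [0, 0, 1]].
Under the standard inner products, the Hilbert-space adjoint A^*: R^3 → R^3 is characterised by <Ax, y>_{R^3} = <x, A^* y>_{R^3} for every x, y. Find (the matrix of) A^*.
A^* = A^T =
[[0, 0, 0],
 [2, -2, 0],
 [0, 1, 1]]

For real matrices with standard dot products, the defining identity <Ax, y> = <x, A^* y> gives (Ax)^T y = x^T (A^*) y, i.e. x^T A^T y = x^T (A^*) y. Since this holds for all x, y, we must have A^* = A^T. Therefore
A^* =
[[0, 0, 0],
 [2, -2, 0],
 [0, 1, 1]].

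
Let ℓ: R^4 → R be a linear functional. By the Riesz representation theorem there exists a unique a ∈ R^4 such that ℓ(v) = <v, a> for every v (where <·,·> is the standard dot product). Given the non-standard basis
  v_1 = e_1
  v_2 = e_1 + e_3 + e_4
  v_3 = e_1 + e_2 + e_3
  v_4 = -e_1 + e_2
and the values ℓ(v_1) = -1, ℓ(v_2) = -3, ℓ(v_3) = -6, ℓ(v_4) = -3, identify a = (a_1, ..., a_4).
a = (-1, -4, -1, -1)

Write a = (a_1, ..., a_4) in the standard basis. For each basis vector v_i, ℓ(v_i) = <v_i, a> is a linear equation in the a_j's. Collect the n equations into a matrix system V a = ℓ, where row i of V is v_i (expressed in the standard basis). Since V is invertible (lower-triangular with 1s on the diagonal, up to permutation), solve by back-substitution:
  V =
[[1, 0, 0, 0],
 [1, 0, 1, 1],
 [1, 1, 1, 0],
 [-1, 1, 0, 0]]
  V a = (-1, -3, -6, -3)
Solving gives a = (-1, -4, -1, -1).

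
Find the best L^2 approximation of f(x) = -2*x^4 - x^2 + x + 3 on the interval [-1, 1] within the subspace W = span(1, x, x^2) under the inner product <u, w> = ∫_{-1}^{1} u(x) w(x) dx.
g(x) = -19*x^2/7 + x + 111/35

The best approximation g ∈ W is the orthogonal projection of f onto W. Writing g = a_0 + a_1 x + a_2 x^2, the coefficients solve the normal equations G · a = b where
  G_{ij} = <φ_i, φ_j> and b_i = <f, φ_i>, with φ_0 = 1, φ_1 = x, φ_2 = x^2.
G =
  [2, 0, 2/3]
  [0, 2/3, 0]
  [2/3, 0, 2/5],
b = (68/15, 2/3, 36/35).
Solving gives a_0 = 111/35, a_1 = 1, a_2 = -19/7, so
  g(x) = -19*x^2/7 + x + 111/35.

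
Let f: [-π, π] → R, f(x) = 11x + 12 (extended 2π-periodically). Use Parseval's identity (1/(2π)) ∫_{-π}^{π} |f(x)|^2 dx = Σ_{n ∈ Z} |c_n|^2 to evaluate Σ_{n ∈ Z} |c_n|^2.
Σ |c_n|^2 = 121π^2/3 + 144

Expand and integrate term by term over [-π, π]:
  ∫ (11x)^2 dx = 121·(2π^3/3); ∫ 2·11·(12)·x dx = 0 (odd integrand); ∫ 12^2 dx = 144·2π.
So (1/(2π)) ∫_{-π}^{π} (11x + 12)^2 dx = 121π^2/3 + 144 = 121π^2/3 + 144.
Parseval ⇒ Σ |c_n|^2 = 121π^2/3 + 144.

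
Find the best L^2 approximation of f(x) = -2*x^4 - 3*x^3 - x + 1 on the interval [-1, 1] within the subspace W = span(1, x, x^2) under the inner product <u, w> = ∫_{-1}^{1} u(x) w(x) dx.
g(x) = -12*x^2/7 - 14*x/5 + 41/35

The best approximation g ∈ W is the orthogonal projection of f onto W. Writing g = a_0 + a_1 x + a_2 x^2, the coefficients solve the normal equations G · a = b where
  G_{ij} = <φ_i, φ_j> and b_i = <f, φ_i>, with φ_0 = 1, φ_1 = x, φ_2 = x^2.
G =
  [2, 0, 2/3]
  [0, 2/3, 0]
  [2/3, 0, 2/5],
b = (6/5, -28/15, 2/21).
Solving gives a_0 = 41/35, a_1 = -14/5, a_2 = -12/7, so
  g(x) = -12*x^2/7 - 14*x/5 + 41/35.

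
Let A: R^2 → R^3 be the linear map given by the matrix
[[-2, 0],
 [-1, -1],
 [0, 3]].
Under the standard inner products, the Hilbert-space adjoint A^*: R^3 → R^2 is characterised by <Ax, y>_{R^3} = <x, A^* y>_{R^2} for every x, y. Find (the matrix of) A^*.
A^* = A^T =
[[-2, -1, 0],
 [0, -1, 3]]

For real matrices with standard dot products, the defining identity <Ax, y> = <x, A^* y> gives (Ax)^T y = x^T (A^*) y, i.e. x^T A^T y = x^T (A^*) y. Since this holds for all x, y, we must have A^* = A^T. Therefore
A^* =
[[-2, -1, 0],
 [0, -1, 3]].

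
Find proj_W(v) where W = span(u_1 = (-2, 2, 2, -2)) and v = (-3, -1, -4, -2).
proj_W(v) = (0, 0, 0, 0)

Set up U = [u_1 | ... | u_1] ∈ R^(4×1). The projector onto W = col(U) is P = U (U^T U)^(-1) U^T.
Compute U^T U =
  [16],
and U^T v = (0).
Solve U^T U · c = U^T v for the coefficients: c = (0). The projection is proj_W(v) = U c.
Check: (v - proj_W(v)) · u_1 = 0  (should be 0).
Result: proj_W(v) = (0, 0, 0, 0).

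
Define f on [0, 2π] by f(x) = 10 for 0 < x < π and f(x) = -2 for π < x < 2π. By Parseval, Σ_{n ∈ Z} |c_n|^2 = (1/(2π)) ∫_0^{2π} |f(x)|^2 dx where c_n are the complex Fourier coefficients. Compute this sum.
Σ |c_n|^2 = 52

Parseval equates the L^2 energy of f (normalised by 1/(2π)) with the ℓ^2 sum of its Fourier coefficients: (1/(2π)) ∫_0^{2π} |f|^2 = Σ |c_n|^2.
Compute the left side: (1/(2π)) [∫_0^π 10^2 dx + ∫_π^{2π} (-2)^2 dx] = (1/(2π)) · (100π + 4π) = (100 + 4)/2 = 52.
So Σ_{n ∈ Z} |c_n|^2 = 52.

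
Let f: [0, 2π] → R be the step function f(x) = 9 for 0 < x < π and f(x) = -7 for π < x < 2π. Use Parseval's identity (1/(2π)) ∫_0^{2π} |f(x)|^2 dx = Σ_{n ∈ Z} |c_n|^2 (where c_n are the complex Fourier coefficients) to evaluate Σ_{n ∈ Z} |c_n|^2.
Σ |c_n|^2 = 65

Parseval equates the L^2 energy of f (normalised by 1/(2π)) with the ℓ^2 sum of its Fourier coefficients: (1/(2π)) ∫_0^{2π} |f|^2 = Σ |c_n|^2.
Compute the left side: (1/(2π)) [∫_0^π 9^2 dx + ∫_π^{2π} (-7)^2 dx] = (1/(2π)) · (81π + 49π) = (81 + 49)/2 = 65.
So Σ_{n ∈ Z} |c_n|^2 = 65.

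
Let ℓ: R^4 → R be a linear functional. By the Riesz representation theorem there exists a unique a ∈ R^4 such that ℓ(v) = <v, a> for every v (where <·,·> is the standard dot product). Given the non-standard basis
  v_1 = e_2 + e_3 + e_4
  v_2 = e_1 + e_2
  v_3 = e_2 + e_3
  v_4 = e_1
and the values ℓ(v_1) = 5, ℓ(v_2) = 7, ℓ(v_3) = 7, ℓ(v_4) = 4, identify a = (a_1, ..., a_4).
a = (4, 3, 4, -2)

Write a = (a_1, ..., a_4) in the standard basis. For each basis vector v_i, ℓ(v_i) = <v_i, a> is a linear equation in the a_j's. Collect the n equations into a matrix system V a = ℓ, where row i of V is v_i (expressed in the standard basis). Since V is invertible (lower-triangular with 1s on the diagonal, up to permutation), solve by back-substitution:
  V =
[[0, 1, 1, 1],
 [1, 1, 0, 0],
 [0, 1, 1, 0],
 [1, 0, 0, 0]]
  V a = (5, 7, 7, 4)
Solving gives a = (4, 3, 4, -2).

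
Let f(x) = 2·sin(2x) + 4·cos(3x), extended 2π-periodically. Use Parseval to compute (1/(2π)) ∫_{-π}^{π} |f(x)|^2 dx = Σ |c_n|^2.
Σ |c_n|^2 = 10

Expand |f|^2 and use orthogonality of {sin(nx), cos(mx)} on [-π, π]:
  ∫_{-π}^{π} sin(nx)^2 dx = π, ∫ cos(mx)^2 dx = π, and cross terms integrate to 0.
So ∫_{-π}^{π} f(x)^2 dx = 2^2 · π + 4^2 · π = (4 + 16)π.
Divide by 2π: (4 + 16)/2 = 10.
By Parseval, this equals Σ |c_n|^2.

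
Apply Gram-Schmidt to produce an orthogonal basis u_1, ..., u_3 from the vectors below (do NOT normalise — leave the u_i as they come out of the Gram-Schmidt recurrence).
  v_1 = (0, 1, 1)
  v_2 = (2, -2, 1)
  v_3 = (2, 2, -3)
Orthogonal basis:
  u_1 = (0, 1, 1)
  u_2 = (2, -3/2, 3/2)
  u_3 = (48/17, 32/17, -32/17)

Apply the Gram-Schmidt recurrence
  u_1 = v_1
  u_i = v_i − Σ_{j<i} ((v_i · u_j) / (u_j · u_j)) · u_j.

Step by step this gives:
  u_1 = (0, 1, 1)
  u_2 = (2, -3/2, 3/2)
  u_3 = (48/17, 32/17, -32/17)

Orthogonality check:
  u_2 · u_1 = 0 (should be 0)
  u_3 · u_1 = 0 (should be 0)
  u_3 · u_2 = 0 (should be 0)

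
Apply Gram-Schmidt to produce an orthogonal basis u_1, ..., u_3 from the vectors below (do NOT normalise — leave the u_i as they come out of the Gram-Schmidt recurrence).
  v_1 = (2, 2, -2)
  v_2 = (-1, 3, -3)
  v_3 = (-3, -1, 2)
Orthogonal basis:
  u_1 = (2, 2, -2)
  u_2 = (-8/3, 4/3, -4/3)
  u_3 = (0, 1/2, 1/2)

Apply the Gram-Schmidt recurrence
  u_1 = v_1
  u_i = v_i − Σ_{j<i} ((v_i · u_j) / (u_j · u_j)) · u_j.

Step by step this gives:
  u_1 = (2, 2, -2)
  u_2 = (-8/3, 4/3, -4/3)
  u_3 = (0, 1/2, 1/2)

Orthogonality check:
  u_2 · u_1 = 0 (should be 0)
  u_3 · u_1 = 0 (should be 0)
  u_3 · u_2 = 0 (should be 0)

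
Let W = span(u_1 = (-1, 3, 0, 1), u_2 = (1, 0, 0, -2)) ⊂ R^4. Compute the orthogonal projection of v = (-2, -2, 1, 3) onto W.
proj_W(v) = (-31/23, -87/46, 0, 153/46)

Set up U = [u_1 | ... | u_2] ∈ R^(4×2). The projector onto W = col(U) is P = U (U^T U)^(-1) U^T.
Compute U^T U =
  [11, -3]
  [-3, 5],
and U^T v = (-1, -8).
Solve U^T U · c = U^T v for the coefficients: c = (-29/46, -91/46). The projection is proj_W(v) = U c.
Check: (v - proj_W(v)) · u_1 = 0  (should be 0).
Check: (v - proj_W(v)) · u_2 = 0  (should be 0).
Result: proj_W(v) = (-31/23, -87/46, 0, 153/46).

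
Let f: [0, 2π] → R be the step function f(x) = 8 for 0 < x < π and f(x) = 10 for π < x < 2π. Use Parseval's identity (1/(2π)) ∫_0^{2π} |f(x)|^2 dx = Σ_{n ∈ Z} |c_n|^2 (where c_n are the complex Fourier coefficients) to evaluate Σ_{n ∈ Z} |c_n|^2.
Σ |c_n|^2 = 82

Parseval equates the L^2 energy of f (normalised by 1/(2π)) with the ℓ^2 sum of its Fourier coefficients: (1/(2π)) ∫_0^{2π} |f|^2 = Σ |c_n|^2.
Compute the left side: (1/(2π)) [∫_0^π 8^2 dx + ∫_π^{2π} 10^2 dx] = (1/(2π)) · (64π + 100π) = (64 + 100)/2 = 82.
So Σ_{n ∈ Z} |c_n|^2 = 82.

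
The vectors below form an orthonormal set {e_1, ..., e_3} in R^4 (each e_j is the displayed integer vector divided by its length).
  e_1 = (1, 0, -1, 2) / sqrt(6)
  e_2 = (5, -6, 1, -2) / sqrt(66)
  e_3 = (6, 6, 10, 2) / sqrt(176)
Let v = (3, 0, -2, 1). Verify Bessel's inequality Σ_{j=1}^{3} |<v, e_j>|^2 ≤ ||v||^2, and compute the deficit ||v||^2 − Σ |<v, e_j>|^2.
Σ |<v, e_j>|^2 = 10; ||v||^2 = 14; deficit = 4

Write each e_j = u_j / sqrt(<u_j, u_j>) where u_j is the displayed integer vector. Then <v, e_j> = <v, u_j> / sqrt(<u_j, u_j>), so |<v, e_j>|^2 = <v, u_j>^2 / <u_j, u_j>.
Coefficients: <v, e_1> = 7/sqrt(6), <v, e_2> = 11/sqrt(66), <v, e_3> = 0/sqrt(176).
Square and sum: Σ |<v, e_j>|^2 = 10.
Compute ||v||^2 = v·v = 14.
Deficit = 14 − 10 = 4 ≥ 0, confirming Bessel's inequality. (The deficit equals ||v − Σ <v,e_j> e_j||^2, the squared distance from v to span{e_j}.)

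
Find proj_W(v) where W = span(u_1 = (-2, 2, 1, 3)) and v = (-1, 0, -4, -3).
proj_W(v) = (11/9, -11/9, -11/18, -11/6)

Set up U = [u_1 | ... | u_1] ∈ R^(4×1). The projector onto W = col(U) is P = U (U^T U)^(-1) U^T.
Compute U^T U =
  [18],
and U^T v = (-11).
Solve U^T U · c = U^T v for the coefficients: c = (-11/18). The projection is proj_W(v) = U c.
Check: (v - proj_W(v)) · u_1 = 0  (should be 0).
Result: proj_W(v) = (11/9, -11/9, -11/18, -11/6).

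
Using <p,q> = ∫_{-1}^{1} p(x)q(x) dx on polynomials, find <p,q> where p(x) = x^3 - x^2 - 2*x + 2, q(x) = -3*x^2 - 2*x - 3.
<p,q> = -164/15

Expand the product: p(x)·q(x) = -3*x^5 + x^4 + 5*x^3 + x^2 + 2*x - 6.
∫_{-1}^{1} of each monomial x^k gives [2/(k+1) if k even, 0 if k odd]. Integrating term-by-term (or equivalently evaluating the antiderivative F(x) = -x^6/2 + x^5/5 + 5*x^4/4 + x^3/3 + x^2 - 6*x at the endpoints):
  F(1) − F(−1) = -223/60 − (433/60) = -164/15.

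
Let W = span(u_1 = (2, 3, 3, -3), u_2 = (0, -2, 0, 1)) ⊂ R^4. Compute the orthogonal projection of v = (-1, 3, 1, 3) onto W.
proj_W(v) = (-22/37, 51/37, -33/37, -9/37)

Set up U = [u_1 | ... | u_2] ∈ R^(4×2). The projector onto W = col(U) is P = U (U^T U)^(-1) U^T.
Compute U^T U =
  [31, -9]
  [-9, 5],
and U^T v = (1, -3).
Solve U^T U · c = U^T v for the coefficients: c = (-11/37, -42/37). The projection is proj_W(v) = U c.
Check: (v - proj_W(v)) · u_1 = 0  (should be 0).
Check: (v - proj_W(v)) · u_2 = 0  (should be 0).
Result: proj_W(v) = (-22/37, 51/37, -33/37, -9/37).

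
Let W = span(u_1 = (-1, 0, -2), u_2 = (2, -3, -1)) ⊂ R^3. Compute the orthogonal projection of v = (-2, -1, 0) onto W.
proj_W(v) = (-19/35, 3/14, -51/70)

Set up U = [u_1 | ... | u_2] ∈ R^(3×2). The projector onto W = col(U) is P = U (U^T U)^(-1) U^T.
Compute U^T U =
  [5, 0]
  [0, 14],
and U^T v = (2, -1).
Solve U^T U · c = U^T v for the coefficients: c = (2/5, -1/14). The projection is proj_W(v) = U c.
Check: (v - proj_W(v)) · u_1 = 0  (should be 0).
Check: (v - proj_W(v)) · u_2 = 0  (should be 0).
Result: proj_W(v) = (-19/35, 3/14, -51/70).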